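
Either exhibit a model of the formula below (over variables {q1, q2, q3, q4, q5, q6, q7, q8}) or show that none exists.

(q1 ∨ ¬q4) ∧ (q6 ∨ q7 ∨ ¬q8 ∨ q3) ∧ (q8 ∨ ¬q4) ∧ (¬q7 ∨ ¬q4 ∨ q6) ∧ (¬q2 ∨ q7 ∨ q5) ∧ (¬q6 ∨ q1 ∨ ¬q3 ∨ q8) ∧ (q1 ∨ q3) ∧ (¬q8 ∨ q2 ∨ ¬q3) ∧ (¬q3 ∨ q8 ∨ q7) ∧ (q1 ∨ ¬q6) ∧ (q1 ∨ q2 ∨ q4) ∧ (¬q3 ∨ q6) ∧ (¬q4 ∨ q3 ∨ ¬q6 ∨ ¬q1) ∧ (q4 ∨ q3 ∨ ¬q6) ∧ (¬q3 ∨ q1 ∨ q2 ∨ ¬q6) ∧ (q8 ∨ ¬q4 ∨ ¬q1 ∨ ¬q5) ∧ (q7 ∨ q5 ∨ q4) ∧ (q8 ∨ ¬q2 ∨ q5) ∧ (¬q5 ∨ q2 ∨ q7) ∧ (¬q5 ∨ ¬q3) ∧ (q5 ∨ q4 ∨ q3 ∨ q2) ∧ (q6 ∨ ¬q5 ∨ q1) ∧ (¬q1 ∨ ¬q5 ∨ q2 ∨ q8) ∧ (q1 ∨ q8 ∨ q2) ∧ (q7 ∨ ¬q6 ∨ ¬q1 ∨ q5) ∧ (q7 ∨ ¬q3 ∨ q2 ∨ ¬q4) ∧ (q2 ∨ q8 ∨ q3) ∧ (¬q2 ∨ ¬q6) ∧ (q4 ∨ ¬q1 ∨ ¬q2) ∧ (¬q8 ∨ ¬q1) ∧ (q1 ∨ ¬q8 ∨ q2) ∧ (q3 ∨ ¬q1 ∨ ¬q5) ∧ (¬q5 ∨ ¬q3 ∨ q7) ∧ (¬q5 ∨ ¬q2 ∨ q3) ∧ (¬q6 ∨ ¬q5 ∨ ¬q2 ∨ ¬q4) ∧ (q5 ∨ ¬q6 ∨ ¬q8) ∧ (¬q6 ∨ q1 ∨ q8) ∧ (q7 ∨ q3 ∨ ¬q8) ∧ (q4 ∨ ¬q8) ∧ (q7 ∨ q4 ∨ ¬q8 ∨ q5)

Try q1 = True.
Unit clause (¬q8) forces q8 = False.
Unit clause (¬q4) forces q4 = False.
Unit clause (¬q2) forces q2 = False.
Unit clause (¬q5) forces q5 = False.
Unit clause (q7) forces q7 = True.
Unit clause (q3) forces q3 = True.
Unit clause (q6) forces q6 = True.
This assignment satisfies each clause.

q1 ↦ True, q2 ↦ False, q3 ↦ True, q4 ↦ False, q5 ↦ False, q6 ↦ True, q7 ↦ True, q8 ↦ False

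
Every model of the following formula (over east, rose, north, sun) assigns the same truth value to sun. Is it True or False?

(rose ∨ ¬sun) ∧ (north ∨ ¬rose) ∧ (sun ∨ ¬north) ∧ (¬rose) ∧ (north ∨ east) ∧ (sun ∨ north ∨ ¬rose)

Suppose sun = True.
The clause (rose) is unit, so rose = True.
Now (¬rose) is unsatisfied and unit — conflict.
So every satisfying assignment has sun = False.

False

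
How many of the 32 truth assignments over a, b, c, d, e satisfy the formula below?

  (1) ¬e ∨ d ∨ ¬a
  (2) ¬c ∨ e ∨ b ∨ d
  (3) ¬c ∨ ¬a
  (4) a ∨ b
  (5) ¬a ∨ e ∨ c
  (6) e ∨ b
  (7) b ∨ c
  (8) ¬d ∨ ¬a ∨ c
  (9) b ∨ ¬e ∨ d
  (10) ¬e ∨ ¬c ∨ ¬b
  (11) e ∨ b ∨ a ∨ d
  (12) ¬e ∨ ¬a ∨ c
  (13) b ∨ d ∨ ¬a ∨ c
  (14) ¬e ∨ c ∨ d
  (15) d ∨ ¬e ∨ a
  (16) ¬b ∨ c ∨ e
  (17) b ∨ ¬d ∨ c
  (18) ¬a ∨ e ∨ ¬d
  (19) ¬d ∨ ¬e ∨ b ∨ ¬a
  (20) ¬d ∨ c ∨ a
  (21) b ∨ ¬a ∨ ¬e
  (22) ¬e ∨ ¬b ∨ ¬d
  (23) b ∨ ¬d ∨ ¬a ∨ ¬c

2

There are 2^5 = 32 truth assignments over (a, b, c, d, e).
Split on e. With e = True, the clauses containing e are satisfied and ¬e drops from the rest; 0 of the 2^4 = 16 assignments to the other variables satisfy what remains.
With e = False, by the same count on the reduced clause set, 2 assignments work.
(One model: a=F, b=T, c=T, d=F, e=F.)
Total: 0 + 2 = 2.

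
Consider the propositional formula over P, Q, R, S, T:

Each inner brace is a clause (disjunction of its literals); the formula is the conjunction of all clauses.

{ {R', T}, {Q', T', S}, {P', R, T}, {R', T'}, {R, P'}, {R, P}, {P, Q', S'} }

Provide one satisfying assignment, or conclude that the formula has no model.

Suppose R = 0.
(P') alone gives P = 0.
That conflicts with the unit clause (P).
Undo R and try R = 1.
(T) alone gives T = 1.
That conflicts with the unit clause (T').
Neither R = 1 nor R = 0 works.

UNSATISFIABLE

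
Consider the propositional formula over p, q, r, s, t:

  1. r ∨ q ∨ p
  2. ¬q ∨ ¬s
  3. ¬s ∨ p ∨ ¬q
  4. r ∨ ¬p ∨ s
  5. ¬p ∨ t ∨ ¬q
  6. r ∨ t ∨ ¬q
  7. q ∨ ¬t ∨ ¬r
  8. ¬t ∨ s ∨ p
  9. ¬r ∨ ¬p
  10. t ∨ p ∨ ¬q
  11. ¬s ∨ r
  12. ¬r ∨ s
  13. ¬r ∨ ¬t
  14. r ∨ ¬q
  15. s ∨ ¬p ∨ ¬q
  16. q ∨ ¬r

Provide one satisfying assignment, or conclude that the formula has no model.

UNSATISFIABLE

Suppose q = False.
From the singleton clause (¬r), r = False.
From the singleton clause (p), p = True.
From the singleton clause (s), s = True.
But (¬s) is also a unit clause — contradiction.
That branch fails; take q = True instead.
From the singleton clause (¬s), s = False.
From the singleton clause (¬r), r = False.
But (r) is also a unit clause — contradiction.
Neither q = True nor q = False works.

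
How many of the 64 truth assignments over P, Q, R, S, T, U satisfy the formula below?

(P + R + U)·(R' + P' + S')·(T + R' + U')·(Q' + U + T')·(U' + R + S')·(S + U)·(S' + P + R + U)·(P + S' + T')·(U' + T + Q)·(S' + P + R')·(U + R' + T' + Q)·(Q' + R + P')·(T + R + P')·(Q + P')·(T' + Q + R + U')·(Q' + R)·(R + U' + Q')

3

There are 2^6 = 64 truth assignments over (P, Q, R, S, T, U).
Split on T. With T = 1, the clauses containing T are satisfied and T' drops from the rest; 3 of the 2^5 = 32 assignments to the other variables satisfy what remains.
With T = 0, by the same count on the reduced clause set, 0 assignments work.
(One model: P=F, Q=F, R=T, S=F, T=T, U=T.)
Total: 3 + 0 = 3.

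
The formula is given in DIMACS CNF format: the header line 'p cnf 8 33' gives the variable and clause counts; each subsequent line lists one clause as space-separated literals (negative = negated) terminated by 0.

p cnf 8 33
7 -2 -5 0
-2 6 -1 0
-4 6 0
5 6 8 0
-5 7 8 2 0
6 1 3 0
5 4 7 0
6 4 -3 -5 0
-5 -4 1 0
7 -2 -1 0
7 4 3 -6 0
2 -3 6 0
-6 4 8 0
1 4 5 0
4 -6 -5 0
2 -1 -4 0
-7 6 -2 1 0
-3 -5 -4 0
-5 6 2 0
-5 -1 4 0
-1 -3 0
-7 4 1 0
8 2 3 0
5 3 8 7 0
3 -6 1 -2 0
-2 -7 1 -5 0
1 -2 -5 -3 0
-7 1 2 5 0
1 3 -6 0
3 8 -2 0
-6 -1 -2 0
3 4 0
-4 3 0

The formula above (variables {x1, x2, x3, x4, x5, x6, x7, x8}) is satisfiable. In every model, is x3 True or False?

Suppose x3 = False.
The clause (x4) is unit, so x4 = True.
Now (¬x4) is unsatisfied and unit — conflict.
So every satisfying assignment has x3 = True.

True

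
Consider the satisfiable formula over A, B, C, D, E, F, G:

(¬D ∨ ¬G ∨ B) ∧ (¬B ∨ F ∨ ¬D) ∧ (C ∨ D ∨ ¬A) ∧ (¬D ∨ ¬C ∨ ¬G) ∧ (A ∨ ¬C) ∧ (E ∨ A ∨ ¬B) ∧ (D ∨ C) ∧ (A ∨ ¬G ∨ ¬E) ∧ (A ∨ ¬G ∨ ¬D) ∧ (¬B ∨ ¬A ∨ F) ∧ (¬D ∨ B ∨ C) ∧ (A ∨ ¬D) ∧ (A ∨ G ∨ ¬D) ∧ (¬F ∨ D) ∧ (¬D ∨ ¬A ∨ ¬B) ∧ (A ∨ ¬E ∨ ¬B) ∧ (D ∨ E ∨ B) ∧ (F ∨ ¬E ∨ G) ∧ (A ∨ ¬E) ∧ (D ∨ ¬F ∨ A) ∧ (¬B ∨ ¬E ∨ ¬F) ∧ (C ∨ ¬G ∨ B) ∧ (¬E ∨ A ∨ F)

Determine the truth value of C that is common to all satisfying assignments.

Suppose C = False.
(D) alone gives D = True.
(B) alone gives B = True.
(F) alone gives F = True.
(A) alone gives A = True.
Now (¬A) is unsatisfied and unit — conflict.
So every satisfying assignment has C = True.

True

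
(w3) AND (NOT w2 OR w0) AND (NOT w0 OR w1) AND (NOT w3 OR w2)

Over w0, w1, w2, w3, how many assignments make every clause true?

1

There are 2^4 = 16 truth assignments over (w0, w1, w2, w3).
Split on w2. With w2 = true, the clauses containing w2 are satisfied and NOT w2 drops from the rest; 1 of the 2^3 = 8 assignments to the other variables satisfy what remains.
With w2 = false, by the same count on the reduced clause set, 0 assignments work.
(One model: w0=T, w1=T, w2=T, w3=T.)
Total: 1 + 0 = 1.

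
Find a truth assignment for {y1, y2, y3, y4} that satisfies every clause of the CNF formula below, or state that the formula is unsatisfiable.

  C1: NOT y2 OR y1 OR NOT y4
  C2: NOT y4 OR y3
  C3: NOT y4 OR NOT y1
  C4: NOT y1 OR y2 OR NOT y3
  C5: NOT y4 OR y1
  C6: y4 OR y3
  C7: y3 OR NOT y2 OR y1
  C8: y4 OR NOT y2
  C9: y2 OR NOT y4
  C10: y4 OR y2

Branch on y4: set y4 = false.
(y3) alone gives y3 = true.
(NOT y2) alone gives y2 = false.
But (y2) is also a unit clause — contradiction.
That branch fails; take y4 = true instead.
(y3) alone gives y3 = true.
(NOT y1) alone gives y1 = false.
But (y1) is also a unit clause — contradiction.
Neither y4 = true nor y4 = false works.

UNSATISFIABLE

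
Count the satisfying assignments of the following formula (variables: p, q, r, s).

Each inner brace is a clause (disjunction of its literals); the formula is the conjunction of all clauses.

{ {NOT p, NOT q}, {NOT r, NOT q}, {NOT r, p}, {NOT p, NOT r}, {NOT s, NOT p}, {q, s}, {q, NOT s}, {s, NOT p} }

There are 2^4 = 16 truth assignments over (p, q, r, s).
Check each against the 8 clauses (columns in the order p, q, r, s):
  F F F F  ✗ fails (q OR s)
  F F F T  ✗ fails (q OR NOT s)
  F F T F  ✗ fails (NOT r OR p)
  F F T T  ✗ fails (NOT r OR p)
  F T F F  ✓ satisfies all
  F T F T  ✓ satisfies all
  F T T F  ✗ fails (NOT r OR NOT q)
  F T T T  ✗ fails (NOT r OR NOT q)
  T F F F  ✗ fails (q OR s)
  T F F T  ✗ fails (NOT s OR NOT p)
  T F T F  ✗ fails (NOT p OR NOT r)
  T F T T  ✗ fails (NOT p OR NOT r)
  T T F F  ✗ fails (NOT p OR NOT q)
  T T F T  ✗ fails (NOT p OR NOT q)
  T T T F  ✗ fails (NOT p OR NOT q)
  T T T T  ✗ fails (NOT p OR NOT q)
2 of the 16 rows are models.

2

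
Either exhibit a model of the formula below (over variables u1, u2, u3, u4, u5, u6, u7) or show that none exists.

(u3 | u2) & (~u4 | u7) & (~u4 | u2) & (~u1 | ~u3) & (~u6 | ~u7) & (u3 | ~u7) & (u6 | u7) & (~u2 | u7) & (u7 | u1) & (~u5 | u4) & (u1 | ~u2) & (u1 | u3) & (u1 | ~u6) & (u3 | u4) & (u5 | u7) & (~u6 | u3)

Suppose u3 = 1.
The clause (~u1) is unit, so u1 = 0.
The clause (u7) is unit, so u7 = 1.
The clause (~u6) is unit, so u6 = 0.
The clause (~u2) is unit, so u2 = 0.
The clause (~u4) is unit, so u4 = 0.
The clause (~u5) is unit, so u5 = 0.
All clauses are satisfied.

u1: 0,  u2: 0,  u3: 1,  u4: 0,  u5: 0,  u6: 0,  u7: 1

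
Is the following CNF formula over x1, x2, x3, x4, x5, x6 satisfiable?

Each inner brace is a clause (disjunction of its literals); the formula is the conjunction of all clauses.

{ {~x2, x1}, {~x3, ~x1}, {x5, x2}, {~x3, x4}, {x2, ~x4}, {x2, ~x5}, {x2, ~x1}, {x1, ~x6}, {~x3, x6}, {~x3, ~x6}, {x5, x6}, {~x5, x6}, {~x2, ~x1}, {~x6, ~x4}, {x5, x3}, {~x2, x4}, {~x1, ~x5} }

Branch on x2: set x2 = 0.
(x5) alone gives x5 = 1.
That conflicts with the unit clause (~x5).
That branch fails; take x2 = 1 instead.
(x1) alone gives x1 = 1.
That conflicts with the unit clause (~x1).
Both values of x2 lead to a conflict.
No assignment satisfies every clause.

No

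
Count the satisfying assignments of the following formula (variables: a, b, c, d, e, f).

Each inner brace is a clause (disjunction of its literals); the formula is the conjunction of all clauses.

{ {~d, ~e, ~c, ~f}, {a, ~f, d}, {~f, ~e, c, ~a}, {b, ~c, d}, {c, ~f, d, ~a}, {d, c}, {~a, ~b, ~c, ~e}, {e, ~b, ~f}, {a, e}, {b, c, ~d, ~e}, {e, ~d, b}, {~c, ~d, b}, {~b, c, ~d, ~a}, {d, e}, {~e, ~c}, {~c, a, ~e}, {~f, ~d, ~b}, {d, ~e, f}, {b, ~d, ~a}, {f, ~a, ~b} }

1

There are 2^6 = 64 truth assignments over (a, b, c, d, e, f).
Split on d. With d = 1, the clauses containing d are satisfied and ~d drops from the rest; 1 of the 2^5 = 32 assignments to the other variables satisfy what remains.
With d = 0, by the same count on the reduced clause set, 0 assignments work.
(One model: a=F, b=T, c=F, d=T, e=T, f=F.)
Total: 1 + 0 = 1.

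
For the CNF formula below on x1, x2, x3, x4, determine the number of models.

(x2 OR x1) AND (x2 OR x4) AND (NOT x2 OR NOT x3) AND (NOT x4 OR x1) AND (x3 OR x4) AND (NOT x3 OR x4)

3

There are 2^4 = 16 truth assignments over (x1, x2, x3, x4).
Split on x3. With x3 = true, the clauses containing x3 are satisfied and NOT x3 drops from the rest; 1 of the 2^3 = 8 assignments to the other variables satisfy what remains.
With x3 = false, by the same count on the reduced clause set, 2 assignments work.
Total: 1 + 2 = 3.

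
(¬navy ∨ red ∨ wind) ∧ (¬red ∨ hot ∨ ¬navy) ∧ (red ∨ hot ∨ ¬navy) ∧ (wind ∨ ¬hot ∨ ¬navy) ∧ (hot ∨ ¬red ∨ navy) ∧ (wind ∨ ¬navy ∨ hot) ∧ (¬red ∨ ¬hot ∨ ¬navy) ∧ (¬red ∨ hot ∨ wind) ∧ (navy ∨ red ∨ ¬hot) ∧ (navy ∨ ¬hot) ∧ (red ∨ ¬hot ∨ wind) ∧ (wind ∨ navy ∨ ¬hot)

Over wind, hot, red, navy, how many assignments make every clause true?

3

There are 2^4 = 16 truth assignments over (wind, hot, red, navy).
Split on navy. With navy = True, the clauses containing navy are satisfied and ¬navy drops from the rest; 1 of the 2^3 = 8 assignments to the other variables satisfy what remains.
With navy = False, by the same count on the reduced clause set, 2 assignments work.
(One model: wind=F, hot=F, red=F, navy=F.)
Total: 1 + 2 = 3.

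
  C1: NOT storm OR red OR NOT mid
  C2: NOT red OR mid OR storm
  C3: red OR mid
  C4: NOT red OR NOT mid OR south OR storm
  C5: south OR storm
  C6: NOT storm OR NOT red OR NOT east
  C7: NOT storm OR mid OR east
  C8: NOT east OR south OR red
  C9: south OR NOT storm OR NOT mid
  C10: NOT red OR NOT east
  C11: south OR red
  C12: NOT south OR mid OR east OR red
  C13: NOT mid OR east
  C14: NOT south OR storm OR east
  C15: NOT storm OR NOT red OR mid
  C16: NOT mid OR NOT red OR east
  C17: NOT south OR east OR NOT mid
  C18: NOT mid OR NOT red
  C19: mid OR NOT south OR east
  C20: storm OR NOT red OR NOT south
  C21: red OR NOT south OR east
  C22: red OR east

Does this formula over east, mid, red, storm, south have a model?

Yes, satisfiable

Case red = false:
The clause (mid) is unit, so mid = true.
The clause (NOT storm) is unit, so storm = false.
The clause (south) is unit, so south = true.
The clause (east) is unit, so east = true.
This assignment satisfies each clause.
A satisfying assignment: east=true; mid=true; red=false; storm=false; south=true.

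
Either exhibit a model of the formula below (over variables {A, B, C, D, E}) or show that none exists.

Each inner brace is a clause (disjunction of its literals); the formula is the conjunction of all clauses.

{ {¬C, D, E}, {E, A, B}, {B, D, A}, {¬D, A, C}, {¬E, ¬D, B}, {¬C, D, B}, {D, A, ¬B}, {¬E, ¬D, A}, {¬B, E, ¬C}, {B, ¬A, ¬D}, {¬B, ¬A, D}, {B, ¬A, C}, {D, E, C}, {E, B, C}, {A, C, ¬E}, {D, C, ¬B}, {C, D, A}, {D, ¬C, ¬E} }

Case C = False:
Case D = True:
Unit clause (A) forces A = True.
Unit clause (B) forces B = True.
No clause remains; E is free.

A: True; B: True; C: False; D: True; E: False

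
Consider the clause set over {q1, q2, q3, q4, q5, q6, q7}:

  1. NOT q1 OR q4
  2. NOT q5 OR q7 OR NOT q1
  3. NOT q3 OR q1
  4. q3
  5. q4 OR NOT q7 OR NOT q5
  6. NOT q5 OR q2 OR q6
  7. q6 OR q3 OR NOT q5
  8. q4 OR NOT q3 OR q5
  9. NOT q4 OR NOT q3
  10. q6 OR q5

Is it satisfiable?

No

Unit clause (q3) forces q3 = true.
Unit clause (q1) forces q1 = true.
Unit clause (q4) forces q4 = true.
But (NOT q4) is also a unit clause — contradiction.
No assignment satisfies every clause.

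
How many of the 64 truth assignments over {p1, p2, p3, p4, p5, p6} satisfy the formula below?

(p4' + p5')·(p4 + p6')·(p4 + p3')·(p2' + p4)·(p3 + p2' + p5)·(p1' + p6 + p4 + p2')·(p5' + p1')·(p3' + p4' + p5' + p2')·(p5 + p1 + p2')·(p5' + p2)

12

There are 2^6 = 64 truth assignments over (p1, p2, p3, p4, p5, p6).
Split on p2. With p2 = 1, the clauses containing p2 are satisfied and p2' drops from the rest; 2 of the 2^5 = 32 assignments to the other variables satisfy what remains.
With p2 = 0, by the same count on the reduced clause set, 10 assignments work.
(One model: p1=F, p2=F, p3=F, p4=F, p5=F, p6=F.)
Total: 2 + 10 = 12.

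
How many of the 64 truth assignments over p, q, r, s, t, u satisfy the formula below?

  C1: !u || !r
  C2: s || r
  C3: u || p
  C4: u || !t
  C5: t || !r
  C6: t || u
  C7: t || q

6

There are 2^6 = 64 truth assignments over (p, q, r, s, t, u).
Split on u. With u = true, the clauses containing u are satisfied and !u drops from the rest; 6 of the 2^5 = 32 assignments to the other variables satisfy what remains.
With u = false, by the same count on the reduced clause set, 0 assignments work.
(One model: p=F, q=F, r=F, s=T, t=T, u=T.)
Total: 6 + 0 = 6.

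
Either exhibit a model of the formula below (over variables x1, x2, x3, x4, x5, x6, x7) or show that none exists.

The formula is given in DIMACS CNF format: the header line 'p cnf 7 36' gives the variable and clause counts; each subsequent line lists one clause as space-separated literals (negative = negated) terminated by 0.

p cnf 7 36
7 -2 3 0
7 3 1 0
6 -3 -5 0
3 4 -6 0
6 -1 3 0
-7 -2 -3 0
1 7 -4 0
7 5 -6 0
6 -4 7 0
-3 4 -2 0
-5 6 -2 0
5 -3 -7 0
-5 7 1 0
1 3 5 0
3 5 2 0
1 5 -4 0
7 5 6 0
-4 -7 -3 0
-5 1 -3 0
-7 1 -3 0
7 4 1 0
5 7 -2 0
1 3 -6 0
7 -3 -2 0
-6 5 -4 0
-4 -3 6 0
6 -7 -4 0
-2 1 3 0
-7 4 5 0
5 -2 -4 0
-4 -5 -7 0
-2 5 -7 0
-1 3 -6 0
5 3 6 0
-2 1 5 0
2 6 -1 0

x1: True, x2: False, x3: True, x4: False, x5: True, x6: True, x7: False

Branch on x7: set x7 = False.
Branch on x2: set x2 = False.
Branch on x3: set x3 = True.
Branch on x6: set x6 = True.
(x5) alone gives x5 = True.
(x1) alone gives x1 = True.
Every clause is now satisfied; x4 is unconstrained.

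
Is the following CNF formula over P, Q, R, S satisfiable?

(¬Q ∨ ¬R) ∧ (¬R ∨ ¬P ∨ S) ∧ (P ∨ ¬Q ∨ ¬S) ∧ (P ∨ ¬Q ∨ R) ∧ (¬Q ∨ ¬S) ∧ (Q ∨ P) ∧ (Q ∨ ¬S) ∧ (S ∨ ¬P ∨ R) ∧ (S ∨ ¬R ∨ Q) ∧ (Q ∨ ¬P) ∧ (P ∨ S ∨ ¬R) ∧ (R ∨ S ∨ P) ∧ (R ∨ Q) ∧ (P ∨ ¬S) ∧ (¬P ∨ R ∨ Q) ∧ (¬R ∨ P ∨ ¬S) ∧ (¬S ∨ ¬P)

Try Q = False.
The clause (P) is unit, so P = True.
Now (¬P) is unsatisfied and unit — conflict.
Backtrack on Q: now try Q = True.
The clause (¬R) is unit, so R = False.
The clause (P) is unit, so P = True.
The clause (¬S) is unit, so S = False.
Now (S) is unsatisfied and unit — conflict.
Either choice for Q ends in contradiction.
No assignment satisfies every clause.

No, unsatisfiable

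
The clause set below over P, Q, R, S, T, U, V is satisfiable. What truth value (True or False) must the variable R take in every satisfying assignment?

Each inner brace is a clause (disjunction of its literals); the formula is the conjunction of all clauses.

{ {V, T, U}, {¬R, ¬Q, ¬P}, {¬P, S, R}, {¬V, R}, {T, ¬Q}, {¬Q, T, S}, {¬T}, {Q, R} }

True

Suppose R = False.
From the singleton clause (¬V), V = False.
From the singleton clause (¬T), T = False.
From the singleton clause (U), U = True.
From the singleton clause (¬Q), Q = False.
But (Q) is also a unit clause — contradiction.
So every satisfying assignment has R = True.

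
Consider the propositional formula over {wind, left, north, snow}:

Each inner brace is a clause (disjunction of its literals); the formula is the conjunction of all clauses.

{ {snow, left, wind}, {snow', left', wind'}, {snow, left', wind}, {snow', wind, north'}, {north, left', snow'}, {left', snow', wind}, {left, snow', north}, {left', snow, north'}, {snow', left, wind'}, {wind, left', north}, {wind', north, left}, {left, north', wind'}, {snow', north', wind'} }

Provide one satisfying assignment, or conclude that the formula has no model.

wind=1, left=1, north=0, snow=0

Suppose snow = 0.
Suppose left = 1.
(wind) alone gives wind = 1.
(north') alone gives north = 0.
Every clause now holds.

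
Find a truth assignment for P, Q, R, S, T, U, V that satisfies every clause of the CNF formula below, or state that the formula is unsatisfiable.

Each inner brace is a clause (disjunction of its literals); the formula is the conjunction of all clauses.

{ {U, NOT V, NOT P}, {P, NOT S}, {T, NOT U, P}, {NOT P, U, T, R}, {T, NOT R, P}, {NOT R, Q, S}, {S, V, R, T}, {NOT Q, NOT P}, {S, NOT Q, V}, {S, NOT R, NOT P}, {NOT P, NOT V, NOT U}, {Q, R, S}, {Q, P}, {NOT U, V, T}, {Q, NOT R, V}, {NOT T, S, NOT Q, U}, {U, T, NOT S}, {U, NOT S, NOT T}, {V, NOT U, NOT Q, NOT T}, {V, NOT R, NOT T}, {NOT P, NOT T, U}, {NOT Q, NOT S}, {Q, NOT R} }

Case P = false:
Unit clause (NOT S) forces S = false.
Unit clause (Q) forces Q = true.
Unit clause (V) forces V = true.
Case T = false:
Unit clause (NOT U) forces U = false.
Unit clause (NOT R) forces R = false.
All clauses are satisfied.

P: false, Q: true, R: false, S: false, T: false, U: false, V: true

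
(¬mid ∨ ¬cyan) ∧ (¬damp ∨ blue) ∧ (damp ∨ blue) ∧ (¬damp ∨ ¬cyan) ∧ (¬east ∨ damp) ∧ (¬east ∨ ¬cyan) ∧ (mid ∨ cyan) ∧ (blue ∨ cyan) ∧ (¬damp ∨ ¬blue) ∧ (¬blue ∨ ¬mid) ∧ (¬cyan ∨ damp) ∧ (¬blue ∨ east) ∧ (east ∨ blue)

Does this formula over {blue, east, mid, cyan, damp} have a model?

No, unsatisfiable

Try mid = False.
Unit clause (cyan) forces cyan = True.
Unit clause (¬damp) forces damp = False.
But (damp) is also a unit clause — contradiction.
That branch fails; take mid = True instead.
Unit clause (¬cyan) forces cyan = False.
Unit clause (blue) forces blue = True.
But (¬blue) is also a unit clause — contradiction.
Either choice for mid ends in contradiction.
No assignment satisfies every clause.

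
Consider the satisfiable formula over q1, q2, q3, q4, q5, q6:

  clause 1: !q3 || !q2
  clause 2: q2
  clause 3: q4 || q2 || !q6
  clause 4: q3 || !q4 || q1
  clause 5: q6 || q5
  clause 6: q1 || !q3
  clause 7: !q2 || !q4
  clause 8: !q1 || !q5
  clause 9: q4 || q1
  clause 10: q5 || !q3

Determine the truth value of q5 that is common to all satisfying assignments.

Suppose q5 = true.
The clause (q2) is unit, so q2 = true.
The clause (!q3) is unit, so q3 = false.
The clause (!q4) is unit, so q4 = false.
The clause (!q1) is unit, so q1 = false.
Now (q1) is unsatisfied and unit — conflict.
So every satisfying assignment has q5 = False.

False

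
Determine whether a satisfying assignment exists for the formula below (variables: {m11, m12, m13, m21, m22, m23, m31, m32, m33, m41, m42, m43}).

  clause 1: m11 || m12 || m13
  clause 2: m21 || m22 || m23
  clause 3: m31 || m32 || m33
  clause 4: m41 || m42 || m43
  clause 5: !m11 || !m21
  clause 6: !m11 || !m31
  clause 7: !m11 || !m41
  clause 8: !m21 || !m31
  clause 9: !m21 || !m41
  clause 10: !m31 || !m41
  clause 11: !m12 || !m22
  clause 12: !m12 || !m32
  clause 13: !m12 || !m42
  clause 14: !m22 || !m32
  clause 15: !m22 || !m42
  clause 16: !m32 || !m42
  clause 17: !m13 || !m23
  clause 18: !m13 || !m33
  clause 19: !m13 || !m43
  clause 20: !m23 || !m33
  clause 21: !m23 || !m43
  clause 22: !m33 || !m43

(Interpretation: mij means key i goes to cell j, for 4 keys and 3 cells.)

Try m11 = false.
Try m12 = true.
From the singleton clause (!m22), m22 = false.
From the singleton clause (!m32), m32 = false.
From the singleton clause (!m42), m42 = false.
Try m21 = true.
From the singleton clause (!m31), m31 = false.
From the singleton clause (m33), m33 = true.
From the singleton clause (!m41), m41 = false.
From the singleton clause (m43), m43 = true.
But (!m43) is also a unit clause — contradiction.
Backtrack on m21: now try m21 = false.
From the singleton clause (m23), m23 = true.
From the singleton clause (!m13), m13 = false.
From the singleton clause (!m33), m33 = false.
From the singleton clause (m31), m31 = true.
From the singleton clause (!m41), m41 = false.
From the singleton clause (m43), m43 = true.
But (!m43) is also a unit clause — contradiction.
Both values of m21 lead to a conflict.
Backtrack on m12: now try m12 = false.
From the singleton clause (m13), m13 = true.
From the singleton clause (!m23), m23 = false.
From the singleton clause (!m33), m33 = false.
From the singleton clause (!m43), m43 = false.
Try m21 = true.
From the singleton clause (!m31), m31 = false.
From the singleton clause (m32), m32 = true.
From the singleton clause (!m41), m41 = false.
From the singleton clause (m42), m42 = true.
But (!m42) is also a unit clause — contradiction.
Backtrack on m21: now try m21 = false.
From the singleton clause (m22), m22 = true.
From the singleton clause (!m32), m32 = false.
From the singleton clause (m31), m31 = true.
From the singleton clause (!m41), m41 = false.
From the singleton clause (m42), m42 = true.
But (!m42) is also a unit clause — contradiction.
Both values of m21 lead to a conflict.
Both values of m12 lead to a conflict.
Backtrack on m11: now try m11 = true.
From the singleton clause (!m21), m21 = false.
From the singleton clause (!m31), m31 = false.
From the singleton clause (!m41), m41 = false.
Try m22 = true.
From the singleton clause (!m12), m12 = false.
From the singleton clause (!m32), m32 = false.
From the singleton clause (m33), m33 = true.
From the singleton clause (!m42), m42 = false.
From the singleton clause (m43), m43 = true.
But (!m43) is also a unit clause — contradiction.
Backtrack on m22: now try m22 = false.
From the singleton clause (m23), m23 = true.
From the singleton clause (!m13), m13 = false.
From the singleton clause (!m33), m33 = false.
From the singleton clause (m32), m32 = true.
From the singleton clause (!m12), m12 = false.
From the singleton clause (!m42), m42 = false.
From the singleton clause (m43), m43 = true.
But (!m43) is also a unit clause — contradiction.
Both values of m22 lead to a conflict.
Both values of m11 lead to a conflict.
No assignment satisfies every clause.

Unsatisfiable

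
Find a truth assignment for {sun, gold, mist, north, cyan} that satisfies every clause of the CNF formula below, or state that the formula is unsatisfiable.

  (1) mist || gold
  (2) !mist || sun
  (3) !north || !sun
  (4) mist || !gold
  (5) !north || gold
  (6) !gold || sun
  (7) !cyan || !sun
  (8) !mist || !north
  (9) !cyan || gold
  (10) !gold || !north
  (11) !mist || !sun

UNSATISFIABLE

Try mist = true.
The clause (sun) is unit, so sun = true.
That conflicts with the unit clause (!sun).
Backtrack on mist: now try mist = false.
The clause (gold) is unit, so gold = true.
That conflicts with the unit clause (!gold).
Either choice for mist ends in contradiction.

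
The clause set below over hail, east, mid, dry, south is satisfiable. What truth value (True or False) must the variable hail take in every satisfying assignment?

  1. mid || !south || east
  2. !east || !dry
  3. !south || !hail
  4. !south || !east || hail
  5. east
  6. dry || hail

True

Suppose hail = false.
The clause (east) is unit, so east = true.
The clause (!dry) is unit, so dry = false.
Now (dry) is unsatisfied and unit — conflict.
So every satisfying assignment has hail = True.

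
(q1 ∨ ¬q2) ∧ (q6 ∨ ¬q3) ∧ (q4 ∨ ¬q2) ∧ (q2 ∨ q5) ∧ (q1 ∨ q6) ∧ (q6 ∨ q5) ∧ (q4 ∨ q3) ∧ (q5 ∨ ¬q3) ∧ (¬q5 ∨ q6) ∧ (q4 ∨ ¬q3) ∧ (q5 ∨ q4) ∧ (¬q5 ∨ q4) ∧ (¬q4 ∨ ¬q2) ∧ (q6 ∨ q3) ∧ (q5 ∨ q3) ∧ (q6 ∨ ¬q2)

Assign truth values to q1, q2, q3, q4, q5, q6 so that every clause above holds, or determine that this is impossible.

q1 ↦ False,  q2 ↦ False,  q3 ↦ False,  q4 ↦ True,  q5 ↦ True,  q6 ↦ True

Case q1 = False:
From the singleton clause (¬q2), q2 = False.
From the singleton clause (q5), q5 = True.
From the singleton clause (q6), q6 = True.
From the singleton clause (q4), q4 = True.
Every clause is now satisfied; q3 is unconstrained.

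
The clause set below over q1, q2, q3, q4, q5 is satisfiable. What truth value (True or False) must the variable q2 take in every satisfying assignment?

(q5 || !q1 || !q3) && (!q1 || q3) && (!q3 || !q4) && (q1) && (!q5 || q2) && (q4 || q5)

True

Suppose q2 = false.
The clause (q1) is unit, so q1 = true.
The clause (q3) is unit, so q3 = true.
The clause (q5) is unit, so q5 = true.
That conflicts with the unit clause (!q5).
So every satisfying assignment has q2 = True.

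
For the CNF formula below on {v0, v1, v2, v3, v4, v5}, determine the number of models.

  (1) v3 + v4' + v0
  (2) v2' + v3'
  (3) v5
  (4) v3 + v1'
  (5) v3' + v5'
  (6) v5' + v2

3

There are 2^6 = 64 truth assignments over (v0, v1, v2, v3, v4, v5).
Split on v0. With v0 = 1, the clauses containing v0 are satisfied and v0' drops from the rest; 2 of the 2^5 = 32 assignments to the other variables satisfy what remains.
With v0 = 0, by the same count on the reduced clause set, 1 assignment works.
Total: 2 + 1 = 3.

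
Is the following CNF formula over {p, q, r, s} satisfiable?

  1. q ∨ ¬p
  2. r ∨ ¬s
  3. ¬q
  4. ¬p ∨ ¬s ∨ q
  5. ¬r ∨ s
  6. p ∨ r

Yes

From the singleton clause (¬q), q = False.
From the singleton clause (¬p), p = False.
From the singleton clause (r), r = True.
From the singleton clause (s), s = True.
Every clause now holds.
A satisfying assignment: p: False, q: False, r: True, s: True.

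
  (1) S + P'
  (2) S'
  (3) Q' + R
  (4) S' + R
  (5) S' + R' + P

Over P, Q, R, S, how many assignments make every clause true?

3

There are 2^4 = 16 truth assignments over (P, Q, R, S).
Check each against the 5 clauses (columns in the order P, Q, R, S):
  F F F F  ✓ satisfies all
  F F F T  ✗ fails (S')
  F F T F  ✓ satisfies all
  F F T T  ✗ fails (S')
  F T F F  ✗ fails (Q' + R)
  F T F T  ✗ fails (S')
  F T T F  ✓ satisfies all
  F T T T  ✗ fails (S')
  T F F F  ✗ fails (S + P')
  T F F T  ✗ fails (S')
  T F T F  ✗ fails (S + P')
  T F T T  ✗ fails (S')
  T T F F  ✗ fails (S + P')
  T T F T  ✗ fails (S')
  T T T F  ✗ fails (S + P')
  T T T T  ✗ fails (S')
3 of the 16 rows are models.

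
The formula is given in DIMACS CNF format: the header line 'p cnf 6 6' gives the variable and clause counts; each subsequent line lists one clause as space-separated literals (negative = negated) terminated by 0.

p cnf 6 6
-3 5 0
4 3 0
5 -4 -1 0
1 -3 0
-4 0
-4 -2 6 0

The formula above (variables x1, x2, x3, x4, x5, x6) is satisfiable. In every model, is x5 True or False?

True

Suppose x5 = False.
The clause (¬x3) is unit, so x3 = False.
The clause (x4) is unit, so x4 = True.
Now (¬x4) is unsatisfied and unit — conflict.
So every satisfying assignment has x5 = True.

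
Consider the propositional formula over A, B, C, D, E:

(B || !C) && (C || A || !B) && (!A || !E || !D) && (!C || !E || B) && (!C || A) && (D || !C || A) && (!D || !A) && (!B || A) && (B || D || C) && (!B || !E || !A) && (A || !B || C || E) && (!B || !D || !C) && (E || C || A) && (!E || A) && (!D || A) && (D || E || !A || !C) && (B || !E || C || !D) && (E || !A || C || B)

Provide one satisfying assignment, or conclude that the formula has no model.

Branch on B: set B = true.
The clause (A) is unit, so A = true.
The clause (!D) is unit, so D = false.
The clause (!E) is unit, so E = false.
The clause (!C) is unit, so C = false.
Every clause now holds.

A ↦ true; B ↦ true; C ↦ false; D ↦ false; E ↦ false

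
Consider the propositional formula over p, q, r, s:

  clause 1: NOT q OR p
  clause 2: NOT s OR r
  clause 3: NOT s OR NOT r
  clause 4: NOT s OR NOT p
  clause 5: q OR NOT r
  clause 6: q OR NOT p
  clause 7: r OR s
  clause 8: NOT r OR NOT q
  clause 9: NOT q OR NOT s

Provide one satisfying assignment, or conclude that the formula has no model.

Suppose q = false.
(NOT r) alone gives r = false.
(NOT s) alone gives s = false.
Now (s) is unsatisfied and unit — conflict.
Undo q and try q = true.
(p) alone gives p = true.
(NOT s) alone gives s = false.
(r) alone gives r = true.
Now (NOT r) is unsatisfied and unit — conflict.
Either choice for q ends in contradiction.

UNSATISFIABLE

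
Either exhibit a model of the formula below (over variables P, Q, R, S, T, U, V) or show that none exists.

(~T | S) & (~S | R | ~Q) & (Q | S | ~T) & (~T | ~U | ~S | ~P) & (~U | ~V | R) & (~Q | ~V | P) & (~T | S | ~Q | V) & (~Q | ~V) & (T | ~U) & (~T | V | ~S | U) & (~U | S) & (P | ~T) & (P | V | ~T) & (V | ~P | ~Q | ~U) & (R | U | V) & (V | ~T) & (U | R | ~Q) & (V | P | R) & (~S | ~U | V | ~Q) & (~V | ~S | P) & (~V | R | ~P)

Case T = 0:
(~U) alone gives U = 0.
Case Q = 1:
(~V) alone gives V = 0.
(R) alone gives R = 1.
Every clause is now satisfied; P, S are unconstrained.

P=1,  Q=1,  R=1,  S=0,  T=0,  U=0,  V=0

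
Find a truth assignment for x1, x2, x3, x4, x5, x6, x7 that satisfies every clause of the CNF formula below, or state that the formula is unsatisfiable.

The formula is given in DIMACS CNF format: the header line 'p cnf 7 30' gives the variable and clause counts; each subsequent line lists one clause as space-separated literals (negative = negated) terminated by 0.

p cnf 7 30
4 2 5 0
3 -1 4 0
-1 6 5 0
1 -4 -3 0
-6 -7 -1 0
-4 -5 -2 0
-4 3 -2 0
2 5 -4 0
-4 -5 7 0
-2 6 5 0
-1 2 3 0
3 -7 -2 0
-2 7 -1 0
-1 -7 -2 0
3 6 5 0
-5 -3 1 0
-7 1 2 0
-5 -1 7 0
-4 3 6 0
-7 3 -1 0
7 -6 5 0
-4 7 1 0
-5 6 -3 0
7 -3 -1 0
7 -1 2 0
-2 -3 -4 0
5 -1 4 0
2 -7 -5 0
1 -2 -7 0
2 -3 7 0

Try x4 = False.
Try x2 = False.
The clause (x5) is unit, so x5 = True.
The clause (¬x7) is unit, so x7 = False.
The clause (¬x1) is unit, so x1 = False.
The clause (¬x3) is unit, so x3 = False.
No clause remains; x6 is free.

x1=False,  x2=False,  x3=False,  x4=False,  x5=True,  x6=True,  x7=False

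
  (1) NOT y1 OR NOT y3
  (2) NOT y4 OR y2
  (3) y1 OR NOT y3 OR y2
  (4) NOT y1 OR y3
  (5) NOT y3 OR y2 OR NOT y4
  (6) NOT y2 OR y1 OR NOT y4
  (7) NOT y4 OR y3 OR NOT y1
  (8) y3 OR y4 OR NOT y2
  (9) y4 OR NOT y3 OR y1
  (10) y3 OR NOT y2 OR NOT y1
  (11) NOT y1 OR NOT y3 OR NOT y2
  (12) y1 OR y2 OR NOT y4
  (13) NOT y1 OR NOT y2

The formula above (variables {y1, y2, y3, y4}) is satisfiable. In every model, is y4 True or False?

False

Suppose y4 = true.
The clause (y2) is unit, so y2 = true.
The clause (y1) is unit, so y1 = true.
Now (NOT y1) is unsatisfied and unit — conflict.
So every satisfying assignment has y4 = False.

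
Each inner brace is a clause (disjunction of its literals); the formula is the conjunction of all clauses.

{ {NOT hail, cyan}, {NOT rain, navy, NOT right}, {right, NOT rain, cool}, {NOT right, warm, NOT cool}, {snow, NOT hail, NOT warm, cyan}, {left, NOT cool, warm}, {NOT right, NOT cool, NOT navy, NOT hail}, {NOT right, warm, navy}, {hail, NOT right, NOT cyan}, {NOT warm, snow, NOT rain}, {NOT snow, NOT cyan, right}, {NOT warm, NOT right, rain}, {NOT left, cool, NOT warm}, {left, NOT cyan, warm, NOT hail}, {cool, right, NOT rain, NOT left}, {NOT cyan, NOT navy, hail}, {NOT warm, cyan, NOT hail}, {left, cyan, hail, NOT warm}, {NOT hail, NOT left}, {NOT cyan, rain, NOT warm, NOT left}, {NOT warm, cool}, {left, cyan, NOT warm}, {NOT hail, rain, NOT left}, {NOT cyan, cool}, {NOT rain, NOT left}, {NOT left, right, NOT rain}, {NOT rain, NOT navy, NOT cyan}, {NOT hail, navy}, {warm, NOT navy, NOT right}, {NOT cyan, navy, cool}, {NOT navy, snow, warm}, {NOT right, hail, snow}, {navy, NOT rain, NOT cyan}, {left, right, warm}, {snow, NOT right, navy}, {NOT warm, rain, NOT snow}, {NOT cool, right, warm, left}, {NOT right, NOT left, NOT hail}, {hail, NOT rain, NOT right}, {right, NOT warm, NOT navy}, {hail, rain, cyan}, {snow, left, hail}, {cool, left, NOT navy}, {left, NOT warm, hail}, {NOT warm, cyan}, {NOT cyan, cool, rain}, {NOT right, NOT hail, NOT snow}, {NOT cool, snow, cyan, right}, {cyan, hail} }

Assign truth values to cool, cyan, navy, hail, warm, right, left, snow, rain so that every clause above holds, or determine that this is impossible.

Try hail = false.
The clause (cyan) is unit, so cyan = true.
The clause (NOT right) is unit, so right = false.
The clause (NOT snow) is unit, so snow = false.
The clause (NOT navy) is unit, so navy = false.
The clause (cool) is unit, so cool = true.
The clause (NOT rain) is unit, so rain = false.
The clause (left) is unit, so left = true.
The clause (NOT warm) is unit, so warm = false.
This assignment satisfies each clause.

cool=true; cyan=true; navy=false; hail=false; warm=false; right=false; left=true; snow=false; rain=false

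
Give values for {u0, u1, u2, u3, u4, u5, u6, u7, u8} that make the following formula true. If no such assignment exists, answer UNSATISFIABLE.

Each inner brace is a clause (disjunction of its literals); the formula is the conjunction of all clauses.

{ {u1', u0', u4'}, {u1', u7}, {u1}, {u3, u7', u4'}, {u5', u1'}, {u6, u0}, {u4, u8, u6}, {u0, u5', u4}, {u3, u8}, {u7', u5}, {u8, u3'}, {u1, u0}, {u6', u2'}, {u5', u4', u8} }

UNSATISFIABLE

From the singleton clause (u1), u1 = 1.
From the singleton clause (u7), u7 = 1.
From the singleton clause (u5'), u5 = 0.
That conflicts with the unit clause (u5).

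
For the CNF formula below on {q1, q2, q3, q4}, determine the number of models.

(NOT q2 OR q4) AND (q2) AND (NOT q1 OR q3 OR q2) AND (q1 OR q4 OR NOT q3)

4

There are 2^4 = 16 truth assignments over (q1, q2, q3, q4).
Check each against the 4 clauses (columns in the order q1, q2, q3, q4):
  F F F F  ✗ fails (q2)
  F F F T  ✗ fails (q2)
  F F T F  ✗ fails (q2)
  F F T T  ✗ fails (q2)
  F T F F  ✗ fails (NOT q2 OR q4)
  F T F T  ✓ satisfies all
  F T T F  ✗ fails (NOT q2 OR q4)
  F T T T  ✓ satisfies all
  T F F F  ✗ fails (q2)
  T F F T  ✗ fails (q2)
  T F T F  ✗ fails (q2)
  T F T T  ✗ fails (q2)
  T T F F  ✗ fails (NOT q2 OR q4)
  T T F T  ✓ satisfies all
  T T T F  ✗ fails (NOT q2 OR q4)
  T T T T  ✓ satisfies all
4 of the 16 rows are models.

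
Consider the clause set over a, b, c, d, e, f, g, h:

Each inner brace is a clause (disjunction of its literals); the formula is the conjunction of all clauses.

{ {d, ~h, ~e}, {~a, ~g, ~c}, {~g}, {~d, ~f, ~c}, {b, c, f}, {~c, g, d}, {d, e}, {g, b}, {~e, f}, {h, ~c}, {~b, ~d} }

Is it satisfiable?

Yes

(~g) alone gives g = 0.
(b) alone gives b = 1.
(~d) alone gives d = 0.
(~c) alone gives c = 0.
(e) alone gives e = 1.
(~h) alone gives h = 0.
(f) alone gives f = 1.
No clause remains; a is free.
A satisfying assignment: a ↦ 0, b ↦ 1, c ↦ 0, d ↦ 0, e ↦ 1, f ↦ 1, g ↦ 0, h ↦ 0.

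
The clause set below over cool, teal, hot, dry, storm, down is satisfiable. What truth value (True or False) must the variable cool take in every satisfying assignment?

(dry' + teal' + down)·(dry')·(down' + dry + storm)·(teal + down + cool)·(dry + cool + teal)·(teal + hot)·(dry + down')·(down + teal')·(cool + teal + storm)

True

Suppose cool = 0.
From the singleton clause (dry'), dry = 0.
From the singleton clause (teal), teal = 1.
From the singleton clause (down'), down = 0.
Now (down) is unsatisfied and unit — conflict.
So every satisfying assignment has cool = True.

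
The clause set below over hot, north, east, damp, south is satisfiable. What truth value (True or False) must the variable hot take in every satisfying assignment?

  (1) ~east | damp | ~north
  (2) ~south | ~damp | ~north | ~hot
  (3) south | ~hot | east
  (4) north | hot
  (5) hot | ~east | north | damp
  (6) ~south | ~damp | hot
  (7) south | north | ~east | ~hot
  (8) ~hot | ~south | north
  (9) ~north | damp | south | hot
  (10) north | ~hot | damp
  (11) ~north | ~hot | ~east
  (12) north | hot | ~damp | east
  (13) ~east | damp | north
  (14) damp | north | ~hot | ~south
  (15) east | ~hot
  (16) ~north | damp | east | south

Suppose hot = 1.
(east) alone gives east = 1.
(~north) alone gives north = 0.
(south) alone gives south = 1.
That conflicts with the unit clause (~south).
So every satisfying assignment has hot = False.

False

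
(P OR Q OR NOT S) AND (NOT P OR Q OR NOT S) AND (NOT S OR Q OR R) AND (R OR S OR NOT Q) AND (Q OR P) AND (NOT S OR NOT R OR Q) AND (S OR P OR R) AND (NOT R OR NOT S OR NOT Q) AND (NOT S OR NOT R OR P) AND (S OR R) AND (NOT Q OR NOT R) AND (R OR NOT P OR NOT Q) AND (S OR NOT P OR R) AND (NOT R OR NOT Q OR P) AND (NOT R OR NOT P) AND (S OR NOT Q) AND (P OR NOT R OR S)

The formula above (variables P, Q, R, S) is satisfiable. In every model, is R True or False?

False

Suppose R = true.
Unit clause (NOT Q) forces Q = false.
Unit clause (P) forces P = true.
But (NOT P) is also a unit clause — contradiction.
So every satisfying assignment has R = False.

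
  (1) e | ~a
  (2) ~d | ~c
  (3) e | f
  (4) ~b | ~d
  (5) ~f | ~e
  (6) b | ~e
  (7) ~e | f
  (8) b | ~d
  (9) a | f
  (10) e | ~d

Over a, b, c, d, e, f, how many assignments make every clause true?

There are 2^6 = 64 truth assignments over (a, b, c, d, e, f).
Split on b. With b = 1, the clauses containing b are satisfied and ~b drops from the rest; 2 of the 2^5 = 32 assignments to the other variables satisfy what remains.
With b = 0, by the same count on the reduced clause set, 2 assignments work.
Total: 2 + 2 = 4.

4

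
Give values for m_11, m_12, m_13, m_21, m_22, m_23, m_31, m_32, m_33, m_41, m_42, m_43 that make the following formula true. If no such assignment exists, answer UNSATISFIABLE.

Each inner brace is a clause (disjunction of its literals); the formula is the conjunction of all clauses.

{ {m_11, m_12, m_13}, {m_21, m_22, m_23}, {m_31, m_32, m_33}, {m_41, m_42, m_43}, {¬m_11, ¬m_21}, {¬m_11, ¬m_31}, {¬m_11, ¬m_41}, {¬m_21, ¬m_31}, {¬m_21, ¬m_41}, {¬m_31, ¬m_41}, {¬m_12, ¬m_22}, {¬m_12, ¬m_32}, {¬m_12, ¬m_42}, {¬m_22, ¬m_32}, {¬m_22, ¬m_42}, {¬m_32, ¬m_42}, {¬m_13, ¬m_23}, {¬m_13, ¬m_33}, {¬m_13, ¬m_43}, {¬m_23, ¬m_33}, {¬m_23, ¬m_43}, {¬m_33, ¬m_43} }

UNSATISFIABLE

Try m_11 = False.
Try m_12 = True.
From the singleton clause (¬m_22), m_22 = False.
From the singleton clause (¬m_32), m_32 = False.
From the singleton clause (¬m_42), m_42 = False.
Try m_21 = True.
From the singleton clause (¬m_31), m_31 = False.
From the singleton clause (m_33), m_33 = True.
From the singleton clause (¬m_41), m_41 = False.
From the singleton clause (m_43), m_43 = True.
That conflicts with the unit clause (¬m_43).
Undo m_21 and try m_21 = False.
From the singleton clause (m_23), m_23 = True.
From the singleton clause (¬m_13), m_13 = False.
From the singleton clause (¬m_33), m_33 = False.
From the singleton clause (m_31), m_31 = True.
From the singleton clause (¬m_41), m_41 = False.
From the singleton clause (m_43), m_43 = True.
That conflicts with the unit clause (¬m_43).
Neither m_21 = True nor m_21 = False works.
Undo m_12 and try m_12 = False.
From the singleton clause (m_13), m_13 = True.
From the singleton clause (¬m_23), m_23 = False.
From the singleton clause (¬m_33), m_33 = False.
From the singleton clause (¬m_43), m_43 = False.
Try m_21 = True.
From the singleton clause (¬m_31), m_31 = False.
From the singleton clause (m_32), m_32 = True.
From the singleton clause (¬m_41), m_41 = False.
From the singleton clause (m_42), m_42 = True.
That conflicts with the unit clause (¬m_42).
Undo m_21 and try m_21 = False.
From the singleton clause (m_22), m_22 = True.
From the singleton clause (¬m_32), m_32 = False.
From the singleton clause (m_31), m_31 = True.
From the singleton clause (¬m_41), m_41 = False.
From the singleton clause (m_42), m_42 = True.
That conflicts with the unit clause (¬m_42).
Neither m_21 = True nor m_21 = False works.
Neither m_12 = True nor m_12 = False works.
Undo m_11 and try m_11 = True.
From the singleton clause (¬m_21), m_21 = False.
From the singleton clause (¬m_31), m_31 = False.
From the singleton clause (¬m_41), m_41 = False.
Try m_22 = True.
From the singleton clause (¬m_12), m_12 = False.
From the singleton clause (¬m_32), m_32 = False.
From the singleton clause (m_33), m_33 = True.
From the singleton clause (¬m_42), m_42 = False.
From the singleton clause (m_43), m_43 = True.
That conflicts with the unit clause (¬m_43).
Undo m_22 and try m_22 = False.
From the singleton clause (m_23), m_23 = True.
From the singleton clause (¬m_13), m_13 = False.
From the singleton clause (¬m_33), m_33 = False.
From the singleton clause (m_32), m_32 = True.
From the singleton clause (¬m_12), m_12 = False.
From the singleton clause (¬m_42), m_42 = False.
From the singleton clause (m_43), m_43 = True.
That conflicts with the unit clause (¬m_43).
Neither m_22 = True nor m_22 = False works.
Neither m_11 = True nor m_11 = False works.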